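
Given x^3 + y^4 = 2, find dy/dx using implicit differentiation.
Apply d/dx to both sides, remembering that y depends on x. Each occurrence of y therefore brings in a y' = dy/dx via the chain rule.

With F(x, y) equal to the left-hand side minus the right, differentiate F term by term:
  d/dx[x^3] = 3x^2
  d/dx[y^4] = 4y^3·y'
  d/dx[-2] = 0
Adding these up, d/dx[F] = 0 becomes
  (3x^2) + (4y^3)·y' = 0,
so isolating y',
  dy/dx = -(3x^2)/(4y^3) = -3x^2/(4y^3)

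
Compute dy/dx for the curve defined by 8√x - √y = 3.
Differentiate the relation implicitly: treat y = y(x) and apply the chain rule, so every y-derivative picks up a y' = dy/dx factor.

With everything moved to the left-hand side, differentiate term by term:
  d/dx[8√(x)] = 4/√(x)
  d/dx[-√(y)] = -y'/(2√(y))
  d/dx[-3] = 0

Separating the contributions that come from x directly and those that come through y:
  without y':      4/√(x)
  multiplying y':  -1/(2√(y))

so (4/√(x)) + (-1/(2√(y)))·y' = 0, and therefore
  dy/dx = -(4/√(x))/(-1/(2√(y))) = 8√(y)/√(x)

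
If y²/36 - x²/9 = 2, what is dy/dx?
Take d/dx of both sides. Since y is implicitly a function of x, the chain rule attaches a y' = dy/dx factor whenever we differentiate through y.

Set F(x, y) = (left side) − (right side), so the curve is F = 0. Differentiating each term of F:
  d/dx[-x^2/9] = -2x/9
  d/dx[y^2/36] = y·y'/18
  d/dx[-2] = 0

Collecting, the y'-free part is the partial derivative in x and the y' coefficient is the partial derivative in y:
  ∂F/∂x = -2x/9
  ∂F/∂y = y/18

so d/dx[F(x, y(x))] = ∂F/∂x + (∂F/∂y)·y' = 0. Rearranging,
  dy/dx = -(∂F/∂x)/(∂F/∂y) = -(-2x/9)/(y/18) = 4x/y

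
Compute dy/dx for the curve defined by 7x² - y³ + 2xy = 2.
Differentiate the relation implicitly: treat y = y(x) and apply the chain rule, so every y-derivative picks up a y' = dy/dx factor.

With everything moved to the left-hand side, differentiate term by term:
  d/dx[7x^2] = 14x
  d/dx[2xy] = 2x·y' + 2y
  d/dx[-y^3] = -3y^2·y'
  d/dx[-2] = 0

Separating the contributions that come from x directly and those that come through y:
  without y':      14x + 2y
  multiplying y':  2x - 3y^2

so (14x + 2y) + (2x - 3y^2)·y' = 0, and therefore
  dy/dx = -(14x + 2y)/(2x - 3y^2) = 2(-7x - y)/(2x - 3y^2)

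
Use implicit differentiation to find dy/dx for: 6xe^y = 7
Apply d/dx to both sides, remembering that y depends on x. Each occurrence of y therefore brings in a y' = dy/dx via the chain rule.

With F(x, y) equal to the left-hand side minus the right, differentiate F term by term:
  d/dx[6x·e^(y)] = 6x·y'·e^(y) + 6e^(y)
  d/dx[-7] = 0
Adding these up, d/dx[F] = 0 becomes
  (6e^(y)) + (6x·e^(y))·y' = 0,
so isolating y',
  dy/dx = -(6e^(y))/(6x·e^(y)) = -1/x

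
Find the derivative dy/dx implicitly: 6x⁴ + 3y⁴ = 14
Take d/dx of both sides. Since y is implicitly a function of x, the chain rule attaches a y' = dy/dx factor whenever we differentiate through y.

Set F(x, y) = (left side) − (right side), so the curve is F = 0. Differentiating each term of F:
  d/dx[6x^4] = 24x^3
  d/dx[3y^4] = 12y^3·y'
  d/dx[-14] = 0

Collecting, the y'-free part is the partial derivative in x and the y' coefficient is the partial derivative in y:
  ∂F/∂x = 24x^3
  ∂F/∂y = 12y^3

so d/dx[F(x, y(x))] = ∂F/∂x + (∂F/∂y)·y' = 0. Rearranging,
  dy/dx = -(∂F/∂x)/(∂F/∂y) = -(24x^3)/(12y^3) = -2x^3/y^3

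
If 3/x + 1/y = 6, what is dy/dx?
Take d/dx of both sides. Since y is implicitly a function of x, the chain rule attaches a y' = dy/dx factor whenever we differentiate through y.

Set F(x, y) = (left side) − (right side), so the curve is F = 0. Differentiating each term of F:
  d/dx[1/y] = -y'/y^2
  d/dx[3/x] = -3/x^2
  d/dx[-6] = 0

Collecting, the y'-free part is the partial derivative in x and the y' coefficient is the partial derivative in y:
  ∂F/∂x = -3/x^2
  ∂F/∂y = -1/y^2

so d/dx[F(x, y(x))] = ∂F/∂x + (∂F/∂y)·y' = 0. Rearranging,
  dy/dx = -(∂F/∂x)/(∂F/∂y) = -(-3/x^2)/(-1/y^2) = -3y^2/x^2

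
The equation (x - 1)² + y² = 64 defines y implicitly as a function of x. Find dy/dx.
Apply d/dx to both sides, remembering that y depends on x. Each occurrence of y therefore brings in a y' = dy/dx via the chain rule.

With F(x, y) equal to the left-hand side minus the right, differentiate F term by term:
  d/dx[y^2] = 2y·y'
  d/dx[(x - 1)^2] = 2x - 2
  d/dx[-64] = 0
Adding these up, d/dx[F] = 0 becomes
  (2x - 2) + (2y)·y' = 0,
so isolating y',
  dy/dx = -(2x - 2)/(2y) = (1 - x)/y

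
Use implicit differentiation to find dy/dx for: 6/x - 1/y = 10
Differentiate the relation implicitly: treat y = y(x) and apply the chain rule, so every y-derivative picks up a y' = dy/dx factor.

With everything moved to the left-hand side, differentiate term by term:
  d/dx[-1/y] = y'/y^2
  d/dx[6/x] = -6/x^2
  d/dx[-10] = 0

Separating the contributions that come from x directly and those that come through y:
  without y':      -6/x^2
  multiplying y':  y^(-2)

so (-6/x^2) + (y^(-2))·y' = 0, and therefore
  dy/dx = -(-6/x^2)/(y^(-2)) = 6y^2/x^2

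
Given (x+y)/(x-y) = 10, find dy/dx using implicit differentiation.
Apply d/dx to both sides, remembering that y depends on x. Each occurrence of y therefore brings in a y' = dy/dx via the chain rule.

With F(x, y) equal to the left-hand side minus the right, differentiate F term by term:
  d/dx[(x + y)/(x - y)] = (y' + 1)/(x - y) + (x + y)(y' - 1)/(x - y)^2
  d/dx[-10] = 0
Adding these up, d/dx[F] = 0 becomes
  (1/(x - y) - (x + y)/(x - y)^2) + (1/(x - y) + (x + y)/(x - y)^2)·y' = 0,
so isolating y',
  dy/dx = -(1/(x - y) - (x + y)/(x - y)^2)/(1/(x - y) + (x + y)/(x - y)^2)
        = -(-2y/(x - y)^2)/(2x/(x - y)^2) = y/x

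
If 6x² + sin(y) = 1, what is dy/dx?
Differentiate both sides with respect to x, treating y as y(x). By the chain rule, any term containing y contributes a factor of y' = dy/dx when we differentiate it.

Move every term to one side and write the relation as F(x, y) = 0. Term by term,
  d/dx[6x^2] = 12x
  d/dx[sin(y)] = y'·cos(y)
  d/dx[-1] = 0

The pieces without y' make up ∂F/∂x and the coefficient of y' is ∂F/∂y:
  ∂F/∂x = 12x,
  ∂F/∂y = cos(y).

Since d/dx[F] = ∂F/∂x + (∂F/∂y)·y' = 0, solve for y':
  (∂F/∂y)·y' = -∂F/∂x
  dy/dx = -(∂F/∂x)/(∂F/∂y) = -(12x)/(cos(y)) = -12x/cos(y)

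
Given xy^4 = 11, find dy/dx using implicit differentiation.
Take d/dx of both sides. Since y is implicitly a function of x, the chain rule attaches a y' = dy/dx factor whenever we differentiate through y.

Set F(x, y) = (left side) − (right side), so the curve is F = 0. Differentiating each term of F:
  d/dx[xy^4] = 4xy^3·y' + y^4
  d/dx[-11] = 0

Collecting, the y'-free part is the partial derivative in x and the y' coefficient is the partial derivative in y:
  ∂F/∂x = y^4
  ∂F/∂y = 4xy^3

so d/dx[F(x, y(x))] = ∂F/∂x + (∂F/∂y)·y' = 0. Rearranging,
  dy/dx = -(∂F/∂x)/(∂F/∂y) = -(y^4)/(4xy^3) = -y/(4x)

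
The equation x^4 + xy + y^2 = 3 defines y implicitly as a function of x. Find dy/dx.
Apply d/dx to both sides, remembering that y depends on x. Each occurrence of y therefore brings in a y' = dy/dx via the chain rule.

With F(x, y) equal to the left-hand side minus the right, differentiate F term by term:
  d/dx[x^4] = 4x^3
  d/dx[xy] = x·y' + y
  d/dx[y^2] = 2y·y'
  d/dx[-3] = 0
Adding these up, d/dx[F] = 0 becomes
  (4x^3 + y) + (x + 2y)·y' = 0,
so isolating y',
  dy/dx = -(4x^3 + y)/(x + 2y) = (-4x^3 - y)/(x + 2y)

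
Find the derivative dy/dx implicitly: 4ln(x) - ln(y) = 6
Apply d/dx to both sides, remembering that y depends on x. Each occurrence of y therefore brings in a y' = dy/dx via the chain rule.

With F(x, y) equal to the left-hand side minus the right, differentiate F term by term:
  d/dx[4ln(x)] = 4/x
  d/dx[-ln(y)] = -y'/y
  d/dx[-6] = 0
Adding these up, d/dx[F] = 0 becomes
  (4/x) + (-1/y)·y' = 0,
so isolating y',
  dy/dx = -(4/x)/(-1/y) = 4y/x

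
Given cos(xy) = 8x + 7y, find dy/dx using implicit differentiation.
Take d/dx of both sides. Since y is implicitly a function of x, the chain rule attaches a y' = dy/dx factor whenever we differentiate through y.

Set F(x, y) = (left side) − (right side), so the curve is F = 0. Differentiating each term of F:
  d/dx[-8x] = -8
  d/dx[-7y] = -7·y'
  d/dx[cos(xy)] = -(x·y' + y)·sin(xy)

Collecting, the y'-free part is the partial derivative in x and the y' coefficient is the partial derivative in y:
  ∂F/∂x = -y·sin(xy) - 8
  ∂F/∂y = -x·sin(xy) - 7

so d/dx[F(x, y(x))] = ∂F/∂x + (∂F/∂y)·y' = 0. Rearranging,
  dy/dx = -(∂F/∂x)/(∂F/∂y) = -(-y·sin(xy) - 8)/(-x·sin(xy) - 7) = -(y·sin(xy) + 8)/(x·sin(xy) + 7)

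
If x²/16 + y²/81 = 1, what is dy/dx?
Differentiate the relation implicitly: treat y = y(x) and apply the chain rule, so every y-derivative picks up a y' = dy/dx factor.

With everything moved to the left-hand side, differentiate term by term:
  d/dx[x^2/16] = x/8
  d/dx[y^2/81] = 2y·y'/81
  d/dx[-1] = 0

Separating the contributions that come from x directly and those that come through y:
  without y':      x/8
  multiplying y':  2y/81

so (x/8) + (2y/81)·y' = 0, and therefore
  dy/dx = -(x/8)/(2y/81) = -81x/(16y)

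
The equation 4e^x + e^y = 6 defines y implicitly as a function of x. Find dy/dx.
Differentiate the relation implicitly: treat y = y(x) and apply the chain rule, so every y-derivative picks up a y' = dy/dx factor.

With everything moved to the left-hand side, differentiate term by term:
  d/dx[4e^(x)] = 4e^(x)
  d/dx[e^(y)] = y'·e^(y)
  d/dx[-6] = 0

Separating the contributions that come from x directly and those that come through y:
  without y':      4e^(x)
  multiplying y':  e^(y)

so (4e^(x)) + (e^(y))·y' = 0, and therefore
  dy/dx = -(4e^(x))/(e^(y)) = -4e^(x - y)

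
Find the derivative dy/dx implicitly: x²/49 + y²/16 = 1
Differentiate the relation implicitly: treat y = y(x) and apply the chain rule, so every y-derivative picks up a y' = dy/dx factor.

With everything moved to the left-hand side, differentiate term by term:
  d/dx[x^2/49] = 2x/49
  d/dx[y^2/16] = y·y'/8
  d/dx[-1] = 0

Separating the contributions that come from x directly and those that come through y:
  without y':      2x/49
  multiplying y':  y/8

so (2x/49) + (y/8)·y' = 0, and therefore
  dy/dx = -(2x/49)/(y/8) = -16x/(49y)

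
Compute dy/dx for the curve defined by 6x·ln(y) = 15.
Differentiate both sides with respect to x, treating y as y(x). By the chain rule, any term containing y contributes a factor of y' = dy/dx when we differentiate it.

Move every term to one side and write the relation as F(x, y) = 0. Term by term,
  d/dx[6x·ln(y)] = 6x·y'/y + 6ln(y)
  d/dx[-15] = 0

The pieces without y' make up ∂F/∂x and the coefficient of y' is ∂F/∂y:
  ∂F/∂x = 6ln(y),
  ∂F/∂y = 6x/y.

Since d/dx[F] = ∂F/∂x + (∂F/∂y)·y' = 0, solve for y':
  (∂F/∂y)·y' = -∂F/∂x
  dy/dx = -(∂F/∂x)/(∂F/∂y) = -(6ln(y))/(6x/y) = -y·ln(y)/x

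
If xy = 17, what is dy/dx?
Apply d/dx to both sides, remembering that y depends on x. Each occurrence of y therefore brings in a y' = dy/dx via the chain rule.

With F(x, y) equal to the left-hand side minus the right, differentiate F term by term:
  d/dx[xy] = x·y' + y
  d/dx[-17] = 0
Adding these up, d/dx[F] = 0 becomes
  (y) + (x)·y' = 0,
so isolating y',
  dy/dx = -(y)/(x) = -y/x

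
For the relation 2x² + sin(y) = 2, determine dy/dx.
Apply d/dx to both sides, remembering that y depends on x. Each occurrence of y therefore brings in a y' = dy/dx via the chain rule.

With F(x, y) equal to the left-hand side minus the right, differentiate F term by term:
  d/dx[2x^2] = 4x
  d/dx[sin(y)] = y'·cos(y)
  d/dx[-2] = 0
Adding these up, d/dx[F] = 0 becomes
  (4x) + (cos(y))·y' = 0,
so isolating y',
  dy/dx = -(4x)/(cos(y)) = -4x/cos(y)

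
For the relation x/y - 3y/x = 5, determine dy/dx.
Differentiate both sides with respect to x, treating y as y(x). By the chain rule, any term containing y contributes a factor of y' = dy/dx when we differentiate it.

Move every term to one side and write the relation as F(x, y) = 0. Term by term,
  d/dx[x/y] = -x·y'/y^2 + 1/y
  d/dx[-3y/x] = -3·y'/x + 3y/x^2
  d/dx[-5] = 0

The pieces without y' make up ∂F/∂x and the coefficient of y' is ∂F/∂y:
  ∂F/∂x = 1/y + 3y/x^2,
  ∂F/∂y = -x/y^2 - 3/x.

Since d/dx[F] = ∂F/∂x + (∂F/∂y)·y' = 0, solve for y':
  (∂F/∂y)·y' = -∂F/∂x
  dy/dx = -(∂F/∂x)/(∂F/∂y) = -(1/y + 3y/x^2)/(-x/y^2 - 3/x)
        = -((x^2 + 3y^2)/(x^2y))/(-(x^2 + 3y^2)/(xy^2)) = y/x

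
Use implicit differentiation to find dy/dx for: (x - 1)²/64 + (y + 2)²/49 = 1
Differentiate both sides with respect to x, treating y as y(x). By the chain rule, any term containing y contributes a factor of y' = dy/dx when we differentiate it.

Move every term to one side and write the relation as F(x, y) = 0. Term by term,
  d/dx[(x - 1)^2/64] = x/32 - 1/32
  d/dx[(y + 2)^2/49] = 2·y'(y + 2)/49
  d/dx[-1] = 0

The pieces without y' make up ∂F/∂x and the coefficient of y' is ∂F/∂y:
  ∂F/∂x = x/32 - 1/32,
  ∂F/∂y = 2y/49 + 4/49.

Since d/dx[F] = ∂F/∂x + (∂F/∂y)·y' = 0, solve for y':
  (∂F/∂y)·y' = -∂F/∂x
  dy/dx = -(∂F/∂x)/(∂F/∂y) = -(x/32 - 1/32)/(2y/49 + 4/49)
        = -((x - 1)/32)/(2(y + 2)/49) = 49(1 - x)/(64(y + 2))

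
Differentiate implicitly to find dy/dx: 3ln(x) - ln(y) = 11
Differentiate the relation implicitly: treat y = y(x) and apply the chain rule, so every y-derivative picks up a y' = dy/dx factor.

With everything moved to the left-hand side, differentiate term by term:
  d/dx[3ln(x)] = 3/x
  d/dx[-ln(y)] = -y'/y
  d/dx[-11] = 0

Separating the contributions that come from x directly and those that come through y:
  without y':      3/x
  multiplying y':  -1/y

so (3/x) + (-1/y)·y' = 0, and therefore
  dy/dx = -(3/x)/(-1/y) = 3y/x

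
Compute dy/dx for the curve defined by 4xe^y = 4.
Differentiate both sides with respect to x, treating y as y(x). By the chain rule, any term containing y contributes a factor of y' = dy/dx when we differentiate it.

Move every term to one side and write the relation as F(x, y) = 0. Term by term,
  d/dx[4x·e^(y)] = 4x·y'·e^(y) + 4e^(y)
  d/dx[-4] = 0

The pieces without y' make up ∂F/∂x and the coefficient of y' is ∂F/∂y:
  ∂F/∂x = 4e^(y),
  ∂F/∂y = 4x·e^(y).

Since d/dx[F] = ∂F/∂x + (∂F/∂y)·y' = 0, solve for y':
  (∂F/∂y)·y' = -∂F/∂x
  dy/dx = -(∂F/∂x)/(∂F/∂y) = -(4e^(y))/(4x·e^(y)) = -1/x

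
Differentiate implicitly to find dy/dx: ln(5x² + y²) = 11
Differentiate the relation implicitly: treat y = y(x) and apply the chain rule, so every y-derivative picks up a y' = dy/dx factor.

With everything moved to the left-hand side, differentiate term by term:
  d/dx[ln(5x^2 + y^2)] = (10x + 2y·y')/(5x^2 + y^2)
  d/dx[-11] = 0

Separating the contributions that come from x directly and those that come through y:
  without y':      10x/(5x^2 + y^2)
  multiplying y':  2y/(5x^2 + y^2)

so (10x/(5x^2 + y^2)) + (2y/(5x^2 + y^2))·y' = 0, and therefore
  dy/dx = -(10x/(5x^2 + y^2))/(2y/(5x^2 + y^2)) = -5x/y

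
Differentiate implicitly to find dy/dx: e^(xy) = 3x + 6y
Take d/dx of both sides. Since y is implicitly a function of x, the chain rule attaches a y' = dy/dx factor whenever we differentiate through y.

Set F(x, y) = (left side) − (right side), so the curve is F = 0. Differentiating each term of F:
  d/dx[-3x] = -3
  d/dx[-6y] = -6·y'
  d/dx[e^(xy)] = (x·y' + y)·e^(xy)

Collecting, the y'-free part is the partial derivative in x and the y' coefficient is the partial derivative in y:
  ∂F/∂x = y·e^(xy) - 3
  ∂F/∂y = x·e^(xy) - 6

so d/dx[F(x, y(x))] = ∂F/∂x + (∂F/∂y)·y' = 0. Rearranging,
  dy/dx = -(∂F/∂x)/(∂F/∂y) = -(y·e^(xy) - 3)/(x·e^(xy) - 6) = (-y·e^(xy) + 3)/(x·e^(xy) - 6)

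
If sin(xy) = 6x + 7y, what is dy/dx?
Apply d/dx to both sides, remembering that y depends on x. Each occurrence of y therefore brings in a y' = dy/dx via the chain rule.

With F(x, y) equal to the left-hand side minus the right, differentiate F term by term:
  d/dx[-6x] = -6
  d/dx[-7y] = -7·y'
  d/dx[sin(xy)] = (x·y' + y)·cos(xy)
Adding these up, d/dx[F] = 0 becomes
  (y·cos(xy) - 6) + (x·cos(xy) - 7)·y' = 0,
so isolating y',
  dy/dx = -(y·cos(xy) - 6)/(x·cos(xy) - 7) = (-y·cos(xy) + 6)/(x·cos(xy) - 7)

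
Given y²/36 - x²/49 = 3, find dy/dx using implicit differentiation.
Differentiate both sides with respect to x, treating y as y(x). By the chain rule, any term containing y contributes a factor of y' = dy/dx when we differentiate it.

Move every term to one side and write the relation as F(x, y) = 0. Term by term,
  d/dx[-x^2/49] = -2x/49
  d/dx[y^2/36] = y·y'/18
  d/dx[-3] = 0

The pieces without y' make up ∂F/∂x and the coefficient of y' is ∂F/∂y:
  ∂F/∂x = -2x/49,
  ∂F/∂y = y/18.

Since d/dx[F] = ∂F/∂x + (∂F/∂y)·y' = 0, solve for y':
  (∂F/∂y)·y' = -∂F/∂x
  dy/dx = -(∂F/∂x)/(∂F/∂y) = -(-2x/49)/(y/18) = 36x/(49y)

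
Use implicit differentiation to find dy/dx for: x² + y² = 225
Differentiate both sides with respect to x, treating y as y(x). By the chain rule, any term containing y contributes a factor of y' = dy/dx when we differentiate it.

Move every term to one side and write the relation as F(x, y) = 0. Term by term,
  d/dx[x^2] = 2x
  d/dx[y^2] = 2y·y'
  d/dx[-225] = 0

The pieces without y' make up ∂F/∂x and the coefficient of y' is ∂F/∂y:
  ∂F/∂x = 2x,
  ∂F/∂y = 2y.

Since d/dx[F] = ∂F/∂x + (∂F/∂y)·y' = 0, solve for y':
  (∂F/∂y)·y' = -∂F/∂x
  dy/dx = -(∂F/∂x)/(∂F/∂y) = -(2x)/(2y) = -x/y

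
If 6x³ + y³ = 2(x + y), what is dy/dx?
Apply d/dx to both sides, remembering that y depends on x. Each occurrence of y therefore brings in a y' = dy/dx via the chain rule.

With F(x, y) equal to the left-hand side minus the right, differentiate F term by term:
  d/dx[6x^3] = 18x^2
  d/dx[-2x] = -2
  d/dx[y^3] = 3y^2·y'
  d/dx[-2y] = -2·y'
Adding these up, d/dx[F] = 0 becomes
  (18x^2 - 2) + (3y^2 - 2)·y' = 0,
so isolating y',
  dy/dx = -(18x^2 - 2)/(3y^2 - 2) = 2(1 - 9x^2)/(3y^2 - 2)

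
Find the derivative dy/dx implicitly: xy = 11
Apply d/dx to both sides, remembering that y depends on x. Each occurrence of y therefore brings in a y' = dy/dx via the chain rule.

With F(x, y) equal to the left-hand side minus the right, differentiate F term by term:
  d/dx[xy] = x·y' + y
  d/dx[-11] = 0
Adding these up, d/dx[F] = 0 becomes
  (y) + (x)·y' = 0,
so isolating y',
  dy/dx = -(y)/(x) = -y/x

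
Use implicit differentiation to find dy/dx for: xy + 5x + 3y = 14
Differentiate both sides with respect to x, treating y as y(x). By the chain rule, any term containing y contributes a factor of y' = dy/dx when we differentiate it.

Move every term to one side and write the relation as F(x, y) = 0. Term by term,
  d/dx[xy] = x·y' + y
  d/dx[5x] = 5
  d/dx[3y] = 3·y'
  d/dx[-14] = 0

The pieces without y' make up ∂F/∂x and the coefficient of y' is ∂F/∂y:
  ∂F/∂x = y + 5,
  ∂F/∂y = x + 3.

Since d/dx[F] = ∂F/∂x + (∂F/∂y)·y' = 0, solve for y':
  (∂F/∂y)·y' = -∂F/∂x
  dy/dx = -(∂F/∂x)/(∂F/∂y) = -(y + 5)/(x + 3) = (-y - 5)/(x + 3)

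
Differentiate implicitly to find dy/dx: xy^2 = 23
Take d/dx of both sides. Since y is implicitly a function of x, the chain rule attaches a y' = dy/dx factor whenever we differentiate through y.

Set F(x, y) = (left side) − (right side), so the curve is F = 0. Differentiating each term of F:
  d/dx[xy^2] = 2xy·y' + y^2
  d/dx[-23] = 0

Collecting, the y'-free part is the partial derivative in x and the y' coefficient is the partial derivative in y:
  ∂F/∂x = y^2
  ∂F/∂y = 2xy

so d/dx[F(x, y(x))] = ∂F/∂x + (∂F/∂y)·y' = 0. Rearranging,
  dy/dx = -(∂F/∂x)/(∂F/∂y) = -(y^2)/(2xy) = -y/(2x)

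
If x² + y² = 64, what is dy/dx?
Take d/dx of both sides. Since y is implicitly a function of x, the chain rule attaches a y' = dy/dx factor whenever we differentiate through y.

Set F(x, y) = (left side) − (right side), so the curve is F = 0. Differentiating each term of F:
  d/dx[x^2] = 2x
  d/dx[y^2] = 2y·y'
  d/dx[-64] = 0

Collecting, the y'-free part is the partial derivative in x and the y' coefficient is the partial derivative in y:
  ∂F/∂x = 2x
  ∂F/∂y = 2y

so d/dx[F(x, y(x))] = ∂F/∂x + (∂F/∂y)·y' = 0. Rearranging,
  dy/dx = -(∂F/∂x)/(∂F/∂y) = -(2x)/(2y) = -x/y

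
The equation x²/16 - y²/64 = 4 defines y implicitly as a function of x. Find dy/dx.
Take d/dx of both sides. Since y is implicitly a function of x, the chain rule attaches a y' = dy/dx factor whenever we differentiate through y.

Set F(x, y) = (left side) − (right side), so the curve is F = 0. Differentiating each term of F:
  d/dx[x^2/16] = x/8
  d/dx[-y^2/64] = -y·y'/32
  d/dx[-4] = 0

Collecting, the y'-free part is the partial derivative in x and the y' coefficient is the partial derivative in y:
  ∂F/∂x = x/8
  ∂F/∂y = -y/32

so d/dx[F(x, y(x))] = ∂F/∂x + (∂F/∂y)·y' = 0. Rearranging,
  dy/dx = -(∂F/∂x)/(∂F/∂y) = -(x/8)/(-y/32) = 4x/y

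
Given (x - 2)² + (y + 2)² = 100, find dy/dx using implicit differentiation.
Take d/dx of both sides. Since y is implicitly a function of x, the chain rule attaches a y' = dy/dx factor whenever we differentiate through y.

Set F(x, y) = (left side) − (right side), so the curve is F = 0. Differentiating each term of F:
  d/dx[(x - 2)^2] = 2x - 4
  d/dx[(y + 2)^2] = 2·y'(y + 2)
  d/dx[-100] = 0

Collecting, the y'-free part is the partial derivative in x and the y' coefficient is the partial derivative in y:
  ∂F/∂x = 2x - 4
  ∂F/∂y = 2y + 4

so d/dx[F(x, y(x))] = ∂F/∂x + (∂F/∂y)·y' = 0. Rearranging,
  dy/dx = -(∂F/∂x)/(∂F/∂y) = -(2x - 4)/(2y + 4) = (2 - x)/(y + 2)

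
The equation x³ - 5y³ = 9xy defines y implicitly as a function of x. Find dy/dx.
Take d/dx of both sides. Since y is implicitly a function of x, the chain rule attaches a y' = dy/dx factor whenever we differentiate through y.

Set F(x, y) = (left side) − (right side), so the curve is F = 0. Differentiating each term of F:
  d/dx[x^3] = 3x^2
  d/dx[-9xy] = -9x·y' - 9y
  d/dx[-5y^3] = -15y^2·y'

Collecting, the y'-free part is the partial derivative in x and the y' coefficient is the partial derivative in y:
  ∂F/∂x = 3x^2 - 9y
  ∂F/∂y = -9x - 15y^2

so d/dx[F(x, y(x))] = ∂F/∂x + (∂F/∂y)·y' = 0. Rearranging,
  dy/dx = -(∂F/∂x)/(∂F/∂y) = -(3x^2 - 9y)/(-9x - 15y^2) = (x^2 - 3y)/(3x + 5y^2)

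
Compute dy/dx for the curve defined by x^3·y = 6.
Apply d/dx to both sides, remembering that y depends on x. Each occurrence of y therefore brings in a y' = dy/dx via the chain rule.

With F(x, y) equal to the left-hand side minus the right, differentiate F term by term:
  d/dx[x^3y] = x^3·y' + 3x^2y
  d/dx[-6] = 0
Adding these up, d/dx[F] = 0 becomes
  (3x^2y) + (x^3)·y' = 0,
so isolating y',
  dy/dx = -(3x^2y)/(x^3) = -3y/x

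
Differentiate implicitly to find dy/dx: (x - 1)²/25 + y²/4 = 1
Differentiate the relation implicitly: treat y = y(x) and apply the chain rule, so every y-derivative picks up a y' = dy/dx factor.

With everything moved to the left-hand side, differentiate term by term:
  d/dx[y^2/4] = y·y'/2
  d/dx[(x - 1)^2/25] = 2x/25 - 2/25
  d/dx[-1] = 0

Separating the contributions that come from x directly and those that come through y:
  without y':      2x/25 - 2/25
  multiplying y':  y/2

so (2x/25 - 2/25) + (y/2)·y' = 0, and therefore
  dy/dx = -(2x/25 - 2/25)/(y/2)
        = -(2(x - 1)/25)/(y/2) = 4(1 - x)/(25y)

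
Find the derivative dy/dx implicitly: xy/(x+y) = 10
Differentiate both sides with respect to x, treating y as y(x). By the chain rule, any term containing y contributes a factor of y' = dy/dx when we differentiate it.

Move every term to one side and write the relation as F(x, y) = 0. Term by term,
  d/dx[xy/(x + y)] = xy(-y' - 1)/(x + y)^2 + x·y'/(x + y) + y/(x + y)
  d/dx[-10] = 0

The pieces without y' make up ∂F/∂x and the coefficient of y' is ∂F/∂y:
  ∂F/∂x = -xy/(x + y)^2 + y/(x + y),
  ∂F/∂y = -xy/(x + y)^2 + x/(x + y).

Since d/dx[F] = ∂F/∂x + (∂F/∂y)·y' = 0, solve for y':
  (∂F/∂y)·y' = -∂F/∂x
  dy/dx = -(∂F/∂x)/(∂F/∂y) = -(-xy/(x + y)^2 + y/(x + y))/(-xy/(x + y)^2 + x/(x + y))
        = -(y^2/(x + y)^2)/(x^2/(x + y)^2) = -y^2/x^2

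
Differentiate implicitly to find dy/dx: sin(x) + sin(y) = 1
Differentiate both sides with respect to x, treating y as y(x). By the chain rule, any term containing y contributes a factor of y' = dy/dx when we differentiate it.

Move every term to one side and write the relation as F(x, y) = 0. Term by term,
  d/dx[sin(x)] = cos(x)
  d/dx[sin(y)] = y'·cos(y)
  d/dx[-1] = 0

The pieces without y' make up ∂F/∂x and the coefficient of y' is ∂F/∂y:
  ∂F/∂x = cos(x),
  ∂F/∂y = cos(y).

Since d/dx[F] = ∂F/∂x + (∂F/∂y)·y' = 0, solve for y':
  (∂F/∂y)·y' = -∂F/∂x
  dy/dx = -(∂F/∂x)/(∂F/∂y) = -(cos(x))/(cos(y)) = -cos(x)/cos(y)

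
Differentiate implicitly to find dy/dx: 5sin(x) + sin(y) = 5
Differentiate both sides with respect to x, treating y as y(x). By the chain rule, any term containing y contributes a factor of y' = dy/dx when we differentiate it.

Move every term to one side and write the relation as F(x, y) = 0. Term by term,
  d/dx[5sin(x)] = 5cos(x)
  d/dx[sin(y)] = y'·cos(y)
  d/dx[-5] = 0

The pieces without y' make up ∂F/∂x and the coefficient of y' is ∂F/∂y:
  ∂F/∂x = 5cos(x),
  ∂F/∂y = cos(y).

Since d/dx[F] = ∂F/∂x + (∂F/∂y)·y' = 0, solve for y':
  (∂F/∂y)·y' = -∂F/∂x
  dy/dx = -(∂F/∂x)/(∂F/∂y) = -(5cos(x))/(cos(y)) = -5cos(x)/cos(y)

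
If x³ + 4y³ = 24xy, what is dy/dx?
Take d/dx of both sides. Since y is implicitly a function of x, the chain rule attaches a y' = dy/dx factor whenever we differentiate through y.

Set F(x, y) = (left side) − (right side), so the curve is F = 0. Differentiating each term of F:
  d/dx[x^3] = 3x^2
  d/dx[-24xy] = -24x·y' - 24y
  d/dx[4y^3] = 12y^2·y'

Collecting, the y'-free part is the partial derivative in x and the y' coefficient is the partial derivative in y:
  ∂F/∂x = 3x^2 - 24y
  ∂F/∂y = -24x + 12y^2

so d/dx[F(x, y(x))] = ∂F/∂x + (∂F/∂y)·y' = 0. Rearranging,
  dy/dx = -(∂F/∂x)/(∂F/∂y) = -(3x^2 - 24y)/(-24x + 12y^2) = (x^2 - 8y)/(4(2x - y^2))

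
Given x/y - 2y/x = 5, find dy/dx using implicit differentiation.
Differentiate the relation implicitly: treat y = y(x) and apply the chain rule, so every y-derivative picks up a y' = dy/dx factor.

With everything moved to the left-hand side, differentiate term by term:
  d/dx[x/y] = -x·y'/y^2 + 1/y
  d/dx[-2y/x] = -2·y'/x + 2y/x^2
  d/dx[-5] = 0

Separating the contributions that come from x directly and those that come through y:
  without y':      1/y + 2y/x^2
  multiplying y':  -x/y^2 - 2/x

so (1/y + 2y/x^2) + (-x/y^2 - 2/x)·y' = 0, and therefore
  dy/dx = -(1/y + 2y/x^2)/(-x/y^2 - 2/x)
        = -((x^2 + 2y^2)/(x^2y))/(-(x^2 + 2y^2)/(xy^2)) = y/x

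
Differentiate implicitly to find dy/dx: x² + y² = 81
Differentiate the relation implicitly: treat y = y(x) and apply the chain rule, so every y-derivative picks up a y' = dy/dx factor.

With everything moved to the left-hand side, differentiate term by term:
  d/dx[x^2] = 2x
  d/dx[y^2] = 2y·y'
  d/dx[-81] = 0

Separating the contributions that come from x directly and those that come through y:
  without y':      2x
  multiplying y':  2y

so (2x) + (2y)·y' = 0, and therefore
  dy/dx = -(2x)/(2y) = -x/y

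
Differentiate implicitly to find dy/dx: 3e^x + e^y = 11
Take d/dx of both sides. Since y is implicitly a function of x, the chain rule attaches a y' = dy/dx factor whenever we differentiate through y.

Set F(x, y) = (left side) − (right side), so the curve is F = 0. Differentiating each term of F:
  d/dx[3e^(x)] = 3e^(x)
  d/dx[e^(y)] = y'·e^(y)
  d/dx[-11] = 0

Collecting, the y'-free part is the partial derivative in x and the y' coefficient is the partial derivative in y:
  ∂F/∂x = 3e^(x)
  ∂F/∂y = e^(y)

so d/dx[F(x, y(x))] = ∂F/∂x + (∂F/∂y)·y' = 0. Rearranging,
  dy/dx = -(∂F/∂x)/(∂F/∂y) = -(3e^(x))/(e^(y)) = -3e^(x - y)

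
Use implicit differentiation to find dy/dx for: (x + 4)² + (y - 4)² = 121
Differentiate the relation implicitly: treat y = y(x) and apply the chain rule, so every y-derivative picks up a y' = dy/dx factor.

With everything moved to the left-hand side, differentiate term by term:
  d/dx[(x + 4)^2] = 2x + 8
  d/dx[(y - 4)^2] = 2·y'(y - 4)
  d/dx[-121] = 0

Separating the contributions that come from x directly and those that come through y:
  without y':      2x + 8
  multiplying y':  2y - 8

so (2x + 8) + (2y - 8)·y' = 0, and therefore
  dy/dx = -(2x + 8)/(2y - 8) = (-x - 4)/(y - 4)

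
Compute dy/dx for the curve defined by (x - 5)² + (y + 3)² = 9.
Differentiate both sides with respect to x, treating y as y(x). By the chain rule, any term containing y contributes a factor of y' = dy/dx when we differentiate it.

Move every term to one side and write the relation as F(x, y) = 0. Term by term,
  d/dx[(x - 5)^2] = 2x - 10
  d/dx[(y + 3)^2] = 2·y'(y + 3)
  d/dx[-9] = 0

The pieces without y' make up ∂F/∂x and the coefficient of y' is ∂F/∂y:
  ∂F/∂x = 2x - 10,
  ∂F/∂y = 2y + 6.

Since d/dx[F] = ∂F/∂x + (∂F/∂y)·y' = 0, solve for y':
  (∂F/∂y)·y' = -∂F/∂x
  dy/dx = -(∂F/∂x)/(∂F/∂y) = -(2x - 10)/(2y + 6) = (5 - x)/(y + 3)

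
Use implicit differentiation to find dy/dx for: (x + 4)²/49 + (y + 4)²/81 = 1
Take d/dx of both sides. Since y is implicitly a function of x, the chain rule attaches a y' = dy/dx factor whenever we differentiate through y.

Set F(x, y) = (left side) − (right side), so the curve is F = 0. Differentiating each term of F:
  d/dx[(x + 4)^2/49] = 2x/49 + 8/49
  d/dx[(y + 4)^2/81] = 2·y'(y + 4)/81
  d/dx[-1] = 0

Collecting, the y'-free part is the partial derivative in x and the y' coefficient is the partial derivative in y:
  ∂F/∂x = 2x/49 + 8/49
  ∂F/∂y = 2y/81 + 8/81

so d/dx[F(x, y(x))] = ∂F/∂x + (∂F/∂y)·y' = 0. Rearranging,
  dy/dx = -(∂F/∂x)/(∂F/∂y) = -(2x/49 + 8/49)/(2y/81 + 8/81)
        = -(2(x + 4)/49)/(2(y + 4)/81) = 81(-x - 4)/(49(y + 4))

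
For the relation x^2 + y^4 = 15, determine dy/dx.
Take d/dx of both sides. Since y is implicitly a function of x, the chain rule attaches a y' = dy/dx factor whenever we differentiate through y.

Set F(x, y) = (left side) − (right side), so the curve is F = 0. Differentiating each term of F:
  d/dx[x^2] = 2x
  d/dx[y^4] = 4y^3·y'
  d/dx[-15] = 0

Collecting, the y'-free part is the partial derivative in x and the y' coefficient is the partial derivative in y:
  ∂F/∂x = 2x
  ∂F/∂y = 4y^3

so d/dx[F(x, y(x))] = ∂F/∂x + (∂F/∂y)·y' = 0. Rearranging,
  dy/dx = -(∂F/∂x)/(∂F/∂y) = -(2x)/(4y^3) = -x/(2y^3)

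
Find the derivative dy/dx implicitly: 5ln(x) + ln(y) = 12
Take d/dx of both sides. Since y is implicitly a function of x, the chain rule attaches a y' = dy/dx factor whenever we differentiate through y.

Set F(x, y) = (left side) − (right side), so the curve is F = 0. Differentiating each term of F:
  d/dx[5ln(x)] = 5/x
  d/dx[ln(y)] = y'/y
  d/dx[-12] = 0

Collecting, the y'-free part is the partial derivative in x and the y' coefficient is the partial derivative in y:
  ∂F/∂x = 5/x
  ∂F/∂y = 1/y

so d/dx[F(x, y(x))] = ∂F/∂x + (∂F/∂y)·y' = 0. Rearranging,
  dy/dx = -(∂F/∂x)/(∂F/∂y) = -(5/x)/(1/y) = -5y/x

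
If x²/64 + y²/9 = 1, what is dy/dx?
Differentiate both sides with respect to x, treating y as y(x). By the chain rule, any term containing y contributes a factor of y' = dy/dx when we differentiate it.

Move every term to one side and write the relation as F(x, y) = 0. Term by term,
  d/dx[x^2/64] = x/32
  d/dx[y^2/9] = 2y·y'/9
  d/dx[-1] = 0

The pieces without y' make up ∂F/∂x and the coefficient of y' is ∂F/∂y:
  ∂F/∂x = x/32,
  ∂F/∂y = 2y/9.

Since d/dx[F] = ∂F/∂x + (∂F/∂y)·y' = 0, solve for y':
  (∂F/∂y)·y' = -∂F/∂x
  dy/dx = -(∂F/∂x)/(∂F/∂y) = -(x/32)/(2y/9) = -9x/(64y)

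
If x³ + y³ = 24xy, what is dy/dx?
Differentiate the relation implicitly: treat y = y(x) and apply the chain rule, so every y-derivative picks up a y' = dy/dx factor.

With everything moved to the left-hand side, differentiate term by term:
  d/dx[x^3] = 3x^2
  d/dx[-24xy] = -24x·y' - 24y
  d/dx[y^3] = 3y^2·y'

Separating the contributions that come from x directly and those that come through y:
  without y':      3x^2 - 24y
  multiplying y':  -24x + 3y^2

so (3x^2 - 24y) + (-24x + 3y^2)·y' = 0, and therefore
  dy/dx = -(3x^2 - 24y)/(-24x + 3y^2) = (x^2 - 8y)/(8x - y^2)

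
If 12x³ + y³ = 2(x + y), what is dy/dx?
Apply d/dx to both sides, remembering that y depends on x. Each occurrence of y therefore brings in a y' = dy/dx via the chain rule.

With F(x, y) equal to the left-hand side minus the right, differentiate F term by term:
  d/dx[12x^3] = 36x^2
  d/dx[-2x] = -2
  d/dx[y^3] = 3y^2·y'
  d/dx[-2y] = -2·y'
Adding these up, d/dx[F] = 0 becomes
  (36x^2 - 2) + (3y^2 - 2)·y' = 0,
so isolating y',
  dy/dx = -(36x^2 - 2)/(3y^2 - 2) = 2(1 - 18x^2)/(3y^2 - 2)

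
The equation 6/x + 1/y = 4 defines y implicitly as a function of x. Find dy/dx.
Take d/dx of both sides. Since y is implicitly a function of x, the chain rule attaches a y' = dy/dx factor whenever we differentiate through y.

Set F(x, y) = (left side) − (right side), so the curve is F = 0. Differentiating each term of F:
  d/dx[1/y] = -y'/y^2
  d/dx[6/x] = -6/x^2
  d/dx[-4] = 0

Collecting, the y'-free part is the partial derivative in x and the y' coefficient is the partial derivative in y:
  ∂F/∂x = -6/x^2
  ∂F/∂y = -1/y^2

so d/dx[F(x, y(x))] = ∂F/∂x + (∂F/∂y)·y' = 0. Rearranging,
  dy/dx = -(∂F/∂x)/(∂F/∂y) = -(-6/x^2)/(-1/y^2) = -6y^2/x^2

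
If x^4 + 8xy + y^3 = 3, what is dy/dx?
Differentiate the relation implicitly: treat y = y(x) and apply the chain rule, so every y-derivative picks up a y' = dy/dx factor.

With everything moved to the left-hand side, differentiate term by term:
  d/dx[x^4] = 4x^3
  d/dx[8xy] = 8x·y' + 8y
  d/dx[y^3] = 3y^2·y'
  d/dx[-3] = 0

Separating the contributions that come from x directly and those that come through y:
  without y':      4x^3 + 8y
  multiplying y':  8x + 3y^2

so (4x^3 + 8y) + (8x + 3y^2)·y' = 0, and therefore
  dy/dx = -(4x^3 + 8y)/(8x + 3y^2) = 4(-x^3 - 2y)/(8x + 3y^2)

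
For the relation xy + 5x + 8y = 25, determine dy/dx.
Apply d/dx to both sides, remembering that y depends on x. Each occurrence of y therefore brings in a y' = dy/dx via the chain rule.

With F(x, y) equal to the left-hand side minus the right, differentiate F term by term:
  d/dx[xy] = x·y' + y
  d/dx[5x] = 5
  d/dx[8y] = 8·y'
  d/dx[-25] = 0
Adding these up, d/dx[F] = 0 becomes
  (y + 5) + (x + 8)·y' = 0,
so isolating y',
  dy/dx = -(y + 5)/(x + 8) = (-y - 5)/(x + 8)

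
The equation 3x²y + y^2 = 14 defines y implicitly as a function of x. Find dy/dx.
Differentiate both sides with respect to x, treating y as y(x). By the chain rule, any term containing y contributes a factor of y' = dy/dx when we differentiate it.

Move every term to one side and write the relation as F(x, y) = 0. Term by term,
  d/dx[3x^2y] = 3x^2·y' + 6xy
  d/dx[y^2] = 2y·y'
  d/dx[-14] = 0

The pieces without y' make up ∂F/∂x and the coefficient of y' is ∂F/∂y:
  ∂F/∂x = 6xy,
  ∂F/∂y = 3x^2 + 2y.

Since d/dx[F] = ∂F/∂x + (∂F/∂y)·y' = 0, solve for y':
  (∂F/∂y)·y' = -∂F/∂x
  dy/dx = -(∂F/∂x)/(∂F/∂y) = -(6xy)/(3x^2 + 2y) = -6xy/(3x^2 + 2y)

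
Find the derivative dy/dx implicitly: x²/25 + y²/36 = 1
Take d/dx of both sides. Since y is implicitly a function of x, the chain rule attaches a y' = dy/dx factor whenever we differentiate through y.

Set F(x, y) = (left side) − (right side), so the curve is F = 0. Differentiating each term of F:
  d/dx[x^2/25] = 2x/25
  d/dx[y^2/36] = y·y'/18
  d/dx[-1] = 0

Collecting, the y'-free part is the partial derivative in x and the y' coefficient is the partial derivative in y:
  ∂F/∂x = 2x/25
  ∂F/∂y = y/18

so d/dx[F(x, y(x))] = ∂F/∂x + (∂F/∂y)·y' = 0. Rearranging,
  dy/dx = -(∂F/∂x)/(∂F/∂y) = -(2x/25)/(y/18) = -36x/(25y)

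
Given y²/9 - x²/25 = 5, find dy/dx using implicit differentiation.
Take d/dx of both sides. Since y is implicitly a function of x, the chain rule attaches a y' = dy/dx factor whenever we differentiate through y.

Set F(x, y) = (left side) − (right side), so the curve is F = 0. Differentiating each term of F:
  d/dx[-x^2/25] = -2x/25
  d/dx[y^2/9] = 2y·y'/9
  d/dx[-5] = 0

Collecting, the y'-free part is the partial derivative in x and the y' coefficient is the partial derivative in y:
  ∂F/∂x = -2x/25
  ∂F/∂y = 2y/9

so d/dx[F(x, y(x))] = ∂F/∂x + (∂F/∂y)·y' = 0. Rearranging,
  dy/dx = -(∂F/∂x)/(∂F/∂y) = -(-2x/25)/(2y/9) = 9x/(25y)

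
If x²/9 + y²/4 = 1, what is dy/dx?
Differentiate both sides with respect to x, treating y as y(x). By the chain rule, any term containing y contributes a factor of y' = dy/dx when we differentiate it.

Move every term to one side and write the relation as F(x, y) = 0. Term by term,
  d/dx[x^2/9] = 2x/9
  d/dx[y^2/4] = y·y'/2
  d/dx[-1] = 0

The pieces without y' make up ∂F/∂x and the coefficient of y' is ∂F/∂y:
  ∂F/∂x = 2x/9,
  ∂F/∂y = y/2.

Since d/dx[F] = ∂F/∂x + (∂F/∂y)·y' = 0, solve for y':
  (∂F/∂y)·y' = -∂F/∂x
  dy/dx = -(∂F/∂x)/(∂F/∂y) = -(2x/9)/(y/2) = -4x/(9y)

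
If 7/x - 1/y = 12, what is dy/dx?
Apply d/dx to both sides, remembering that y depends on x. Each occurrence of y therefore brings in a y' = dy/dx via the chain rule.

With F(x, y) equal to the left-hand side minus the right, differentiate F term by term:
  d/dx[-1/y] = y'/y^2
  d/dx[7/x] = -7/x^2
  d/dx[-12] = 0
Adding these up, d/dx[F] = 0 becomes
  (-7/x^2) + (y^(-2))·y' = 0,
so isolating y',
  dy/dx = -(-7/x^2)/(y^(-2)) = 7y^2/x^2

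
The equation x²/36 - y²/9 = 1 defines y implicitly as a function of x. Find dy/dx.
Take d/dx of both sides. Since y is implicitly a function of x, the chain rule attaches a y' = dy/dx factor whenever we differentiate through y.

Set F(x, y) = (left side) − (right side), so the curve is F = 0. Differentiating each term of F:
  d/dx[x^2/36] = x/18
  d/dx[-y^2/9] = -2y·y'/9
  d/dx[-1] = 0

Collecting, the y'-free part is the partial derivative in x and the y' coefficient is the partial derivative in y:
  ∂F/∂x = x/18
  ∂F/∂y = -2y/9

so d/dx[F(x, y(x))] = ∂F/∂x + (∂F/∂y)·y' = 0. Rearranging,
  dy/dx = -(∂F/∂x)/(∂F/∂y) = -(x/18)/(-2y/9) = x/(4y)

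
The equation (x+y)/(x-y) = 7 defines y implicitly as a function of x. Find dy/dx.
Take d/dx of both sides. Since y is implicitly a function of x, the chain rule attaches a y' = dy/dx factor whenever we differentiate through y.

Set F(x, y) = (left side) − (right side), so the curve is F = 0. Differentiating each term of F:
  d/dx[(x + y)/(x - y)] = (y' + 1)/(x - y) + (x + y)(y' - 1)/(x - y)^2
  d/dx[-7] = 0

Collecting, the y'-free part is the partial derivative in x and the y' coefficient is the partial derivative in y:
  ∂F/∂x = 1/(x - y) - (x + y)/(x - y)^2
  ∂F/∂y = 1/(x - y) + (x + y)/(x - y)^2

so d/dx[F(x, y(x))] = ∂F/∂x + (∂F/∂y)·y' = 0. Rearranging,
  dy/dx = -(∂F/∂x)/(∂F/∂y) = -(1/(x - y) - (x + y)/(x - y)^2)/(1/(x - y) + (x + y)/(x - y)^2)
        = -(-2y/(x - y)^2)/(2x/(x - y)^2) = y/x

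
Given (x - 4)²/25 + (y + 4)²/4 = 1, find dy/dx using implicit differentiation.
Take d/dx of both sides. Since y is implicitly a function of x, the chain rule attaches a y' = dy/dx factor whenever we differentiate through y.

Set F(x, y) = (left side) − (right side), so the curve is F = 0. Differentiating each term of F:
  d/dx[(x - 4)^2/25] = 2x/25 - 8/25
  d/dx[(y + 4)^2/4] = y'(y + 4)/2
  d/dx[-1] = 0

Collecting, the y'-free part is the partial derivative in x and the y' coefficient is the partial derivative in y:
  ∂F/∂x = 2x/25 - 8/25
  ∂F/∂y = y/2 + 2

so d/dx[F(x, y(x))] = ∂F/∂x + (∂F/∂y)·y' = 0. Rearranging,
  dy/dx = -(∂F/∂x)/(∂F/∂y) = -(2x/25 - 8/25)/(y/2 + 2)
        = -(2(x - 4)/25)/((y + 4)/2) = 4(4 - x)/(25(y + 4))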